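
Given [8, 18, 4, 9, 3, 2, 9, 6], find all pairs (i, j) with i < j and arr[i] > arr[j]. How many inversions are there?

Finding inversions in [8, 18, 4, 9, 3, 2, 9, 6]:

(0, 2): arr[0]=8 > arr[2]=4
(0, 4): arr[0]=8 > arr[4]=3
(0, 5): arr[0]=8 > arr[5]=2
(0, 7): arr[0]=8 > arr[7]=6
(1, 2): arr[1]=18 > arr[2]=4
(1, 3): arr[1]=18 > arr[3]=9
(1, 4): arr[1]=18 > arr[4]=3
(1, 5): arr[1]=18 > arr[5]=2
(1, 6): arr[1]=18 > arr[6]=9
(1, 7): arr[1]=18 > arr[7]=6
(2, 4): arr[2]=4 > arr[4]=3
(2, 5): arr[2]=4 > arr[5]=2
(3, 4): arr[3]=9 > arr[4]=3
(3, 5): arr[3]=9 > arr[5]=2
(3, 7): arr[3]=9 > arr[7]=6
(4, 5): arr[4]=3 > arr[5]=2
(6, 7): arr[6]=9 > arr[7]=6

Total inversions: 17

The array has 17 inversion(s): (0,2), (0,4), (0,5), (0,7), (1,2), (1,3), (1,4), (1,5), (1,6), (1,7), (2,4), (2,5), (3,4), (3,5), (3,7), (4,5), (6,7). Each pair (i,j) satisfies i < j and arr[i] > arr[j].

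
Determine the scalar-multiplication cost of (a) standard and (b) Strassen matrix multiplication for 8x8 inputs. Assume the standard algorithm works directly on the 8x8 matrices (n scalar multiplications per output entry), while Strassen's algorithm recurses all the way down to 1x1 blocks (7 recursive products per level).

Matrix multiplication for 8x8 matrices:

Standard algorithm: 8^3 = 512 multiplications
Strassen's algorithm: 7^(log2(8)) = 7^3 = 343 multiplications
Savings: 512 - 343 = 169 multiplications

Standard: 512 multiplications (8^3). Strassen: 343 multiplications (7^3). Strassen reduces 8 recursive multiplications to 7 at each level.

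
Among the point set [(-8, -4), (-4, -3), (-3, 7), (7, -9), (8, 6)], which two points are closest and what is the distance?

Computing all pairwise distances among 5 points:

d((-8, -4), (-4, -3)) = 4.1231 <-- minimum
d((-8, -4), (-3, 7)) = 12.083
d((-8, -4), (7, -9)) = 15.8114
d((-8, -4), (8, 6)) = 18.868
d((-4, -3), (-3, 7)) = 10.0499
d((-4, -3), (7, -9)) = 12.53
d((-4, -3), (8, 6)) = 15.0
d((-3, 7), (7, -9)) = 18.868
d((-3, 7), (8, 6)) = 11.0454
d((7, -9), (8, 6)) = 15.0333

Closest pair: (-8, -4) and (-4, -3) with distance 4.1231

The closest pair is (-8, -4) and (-4, -3) with Euclidean distance 4.1231. For 5 points, brute-force pairwise comparison is shown above. For large n, the divide-and-conquer algorithm (sort by x, recurse on halves, check the dividing strip) achieves O(n log n).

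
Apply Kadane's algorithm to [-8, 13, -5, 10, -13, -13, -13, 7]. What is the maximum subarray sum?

Using Kadane's algorithm on [-8, 13, -5, 10, -13, -13, -13, 7]:

Scanning through the array:
Position 1 (value 13): max_ending_here = 13, max_so_far = 13
Position 2 (value -5): max_ending_here = 8, max_so_far = 13
Position 3 (value 10): max_ending_here = 18, max_so_far = 18
Position 4 (value -13): max_ending_here = 5, max_so_far = 18
Position 5 (value -13): max_ending_here = -8, max_so_far = 18
Position 6 (value -13): max_ending_here = -13, max_so_far = 18
Position 7 (value 7): max_ending_here = 7, max_so_far = 18

Maximum subarray: [13, -5, 10]
Maximum sum: 18

The maximum subarray is [13, -5, 10] with sum 18. This subarray runs from index 1 to index 3.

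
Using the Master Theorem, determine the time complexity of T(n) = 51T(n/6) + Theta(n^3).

Master Theorem for T(n) = 51T(n/6) + O(n^3):

a = 51, b = 6, c = 3
log_b(a) = log_6(51) = 2.1944

Case 3: c = 3 > log_6(51) = 2.1944
T(n) = O(n^3) = O(n^3)

For T(n) = 51T(n/6) + O(n^3): log_6(51) = 2.1944. This is Case 3 of the Master Theorem (c > log_b(a), work dominated by root), giving O(n^3).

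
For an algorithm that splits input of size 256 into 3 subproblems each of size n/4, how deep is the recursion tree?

For divide and conquer with division factor 4:

Problem sizes at each level:
Level 0: 256
Level 1: 64
Level 2: 16
Level 3: 4
Level 4: 1

The root is level 0 and the size-1 base case is level 4 (the tree spans levels 0 through 4, i.e. 5 levels counting the root), so the depth is the number of divisions: log_4(256) = 4

The recursion tree depth is log_4(256) = 4. At each level, the problem size is divided by 4, so it takes 4 divisions to reduce to a base case of size 1. The algorithm makes 3 recursive calls at each level.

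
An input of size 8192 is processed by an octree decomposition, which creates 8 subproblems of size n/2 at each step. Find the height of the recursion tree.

For divide and conquer with division factor 2:

Problem sizes at each level:
Level 0: 8192
Level 1: 4096
Level 2: 2048
Level 3: 1024
Level 4: 512
Level 5: 256
Level 6: 128
Level 7: 64
Level 8: 32
Level 9: 16
Level 10: 8
Level 11: 4
Level 12: 2
Level 13: 1

The root is level 0 and the size-1 base case is level 13 (the tree spans levels 0 through 13, i.e. 14 levels counting the root), so the depth is the number of divisions: log_2(8192) = 13

The recursion tree depth is log_2(8192) = 13. At each level, the problem size is divided by 2, so it takes 13 divisions to reduce to a base case of size 1. The algorithm makes 8 recursive calls at each level.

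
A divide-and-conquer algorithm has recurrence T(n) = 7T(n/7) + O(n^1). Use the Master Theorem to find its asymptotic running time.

Master Theorem for T(n) = 7T(n/7) + O(n^1):

a = 7, b = 7, c = 1
log_b(a) = log_7(7) = 1.0000

Case 2: c = 1 = log_7(7) = 1.0000
T(n) = O(n^1 log n) = O(n log n)

For T(n) = 7T(n/7) + O(n^1): log_7(7) = 1.0000. This is Case 2 of the Master Theorem (c = log_b(a), equal work at all levels), giving O(n log n).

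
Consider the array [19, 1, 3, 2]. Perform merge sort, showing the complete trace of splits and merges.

Merge sort trace:

Split: [19, 1, 3, 2] -> [19, 1] and [3, 2]
  Split: [19, 1] -> [19] and [1]
  Merge: [19] + [1] -> [1, 19]
  Split: [3, 2] -> [3] and [2]
  Merge: [3] + [2] -> [2, 3]
Merge: [1, 19] + [2, 3] -> [1, 2, 3, 19]

Final sorted array: [1, 2, 3, 19]

The merge sort proceeds by recursively splitting the array and merging sorted halves.
After all merges, the sorted array is [1, 2, 3, 19].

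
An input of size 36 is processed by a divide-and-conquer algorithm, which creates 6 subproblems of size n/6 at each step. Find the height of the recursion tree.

For divide and conquer with division factor 6:

Problem sizes at each level:
Level 0: 36
Level 1: 6
Level 2: 1

The root is level 0 and the size-1 base case is level 2 (the tree spans levels 0 through 2, i.e. 3 levels counting the root), so the depth is the number of divisions: log_6(36) = 2

The recursion tree depth is log_6(36) = 2. At each level, the problem size is divided by 6, so it takes 2 divisions to reduce to a base case of size 1. The algorithm makes 6 recursive calls at each level.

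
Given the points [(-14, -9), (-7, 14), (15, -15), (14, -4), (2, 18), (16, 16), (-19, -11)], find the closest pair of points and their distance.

Computing all pairwise distances among 7 points:

d((-14, -9), (-7, 14)) = 24.0416
d((-14, -9), (15, -15)) = 29.6142
d((-14, -9), (14, -4)) = 28.4429
d((-14, -9), (2, 18)) = 31.3847
d((-14, -9), (16, 16)) = 39.0512
d((-14, -9), (-19, -11)) = 5.3852 <-- minimum
d((-7, 14), (15, -15)) = 36.4005
d((-7, 14), (14, -4)) = 27.6586
d((-7, 14), (2, 18)) = 9.8489
d((-7, 14), (16, 16)) = 23.0868
d((-7, 14), (-19, -11)) = 27.7308
d((15, -15), (14, -4)) = 11.0454
d((15, -15), (2, 18)) = 35.4683
d((15, -15), (16, 16)) = 31.0161
d((15, -15), (-19, -11)) = 34.2345
d((14, -4), (2, 18)) = 25.0599
d((14, -4), (16, 16)) = 20.0998
d((14, -4), (-19, -11)) = 33.7343
d((2, 18), (16, 16)) = 14.1421
d((2, 18), (-19, -11)) = 35.805
d((16, 16), (-19, -11)) = 44.2041

Closest pair: (-14, -9) and (-19, -11) with distance 5.3852

The closest pair is (-14, -9) and (-19, -11) with Euclidean distance 5.3852. For 7 points, brute-force pairwise comparison is shown above. For large n, the divide-and-conquer algorithm (sort by x, recurse on halves, check the dividing strip) achieves O(n log n).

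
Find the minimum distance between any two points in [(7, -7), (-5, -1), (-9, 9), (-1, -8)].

Computing all pairwise distances among 4 points:

d((7, -7), (-5, -1)) = 13.4164
d((7, -7), (-9, 9)) = 22.6274
d((7, -7), (-1, -8)) = 8.0623 <-- minimum
d((-5, -1), (-9, 9)) = 10.7703
d((-5, -1), (-1, -8)) = 8.0623 <-- minimum
d((-9, 9), (-1, -8)) = 18.7883

Minimum distance: 8.0623 (tie among 2 pairs: (7, -7) and (-1, -8); (-5, -1) and (-1, -8))

The minimum Euclidean distance is 8.0623. There is a tie: 2 pairs achieve this minimum — (7, -7) and (-1, -8); (-5, -1) and (-1, -8). Any of these is a valid closest pair. For 4 points, brute-force pairwise comparison is shown above. For large n, the divide-and-conquer algorithm (sort by x, recurse on halves, check the dividing strip) achieves O(n log n).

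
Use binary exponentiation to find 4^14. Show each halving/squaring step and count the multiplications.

Computing 4^14 by squaring (build up from 4^1; each line after the first costs one multiplication):

4^1 = 4
4^2 = (4^1)^2 = 4^2 = 16
4^3 = 4 * 4^2 = 4 * 16 = 64
4^6 = (4^3)^2 = 64^2 = 4096
4^7 = 4 * 4^6 = 4 * 4096 = 16384
4^14 = (4^7)^2 = 16384^2 = 268435456

Result: 268435456
Multiplications needed: 5 (5 lines after 4^1)

4^14 = 268435456. Using exponentiation by squaring, this requires 5 multiplications. The key idea: if the exponent is even, square the half-power; if odd, multiply by the base once.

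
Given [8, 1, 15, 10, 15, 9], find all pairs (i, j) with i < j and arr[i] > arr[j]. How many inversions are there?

Finding inversions in [8, 1, 15, 10, 15, 9]:

(0, 1): arr[0]=8 > arr[1]=1
(2, 3): arr[2]=15 > arr[3]=10
(2, 5): arr[2]=15 > arr[5]=9
(3, 5): arr[3]=10 > arr[5]=9
(4, 5): arr[4]=15 > arr[5]=9

Total inversions: 5

The array has 5 inversion(s): (0,1), (2,3), (2,5), (3,5), (4,5). Each pair (i,j) satisfies i < j and arr[i] > arr[j].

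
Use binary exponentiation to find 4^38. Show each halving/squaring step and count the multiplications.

Computing 4^38 by squaring (build up from 4^1; each line after the first costs one multiplication):

4^1 = 4
4^2 = (4^1)^2 = 4^2 = 16
4^4 = (4^2)^2 = 16^2 = 256
4^8 = (4^4)^2 = 256^2 = 65536
4^9 = 4 * 4^8 = 4 * 65536 = 262144
4^18 = (4^9)^2 = 262144^2 = 68719476736
4^19 = 4 * 4^18 = 4 * 68719476736 = 274877906944
4^38 = (4^19)^2 = 274877906944^2 = 75557863725914323419136

Result: 75557863725914323419136
Multiplications needed: 7 (7 lines after 4^1)

4^38 = 75557863725914323419136. Using exponentiation by squaring, this requires 7 multiplications. The key idea: if the exponent is even, square the half-power; if odd, multiply by the base once.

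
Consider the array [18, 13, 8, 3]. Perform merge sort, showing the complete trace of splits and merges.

Merge sort trace:

Split: [18, 13, 8, 3] -> [18, 13] and [8, 3]
  Split: [18, 13] -> [18] and [13]
  Merge: [18] + [13] -> [13, 18]
  Split: [8, 3] -> [8] and [3]
  Merge: [8] + [3] -> [3, 8]
Merge: [13, 18] + [3, 8] -> [3, 8, 13, 18]

Final sorted array: [3, 8, 13, 18]

The merge sort proceeds by recursively splitting the array and merging sorted halves.
After all merges, the sorted array is [3, 8, 13, 18].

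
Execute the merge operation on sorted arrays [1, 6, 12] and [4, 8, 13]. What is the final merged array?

Merging process:

Compare 1 vs 4: take 1 from left. Merged: [1]
Compare 6 vs 4: take 4 from right. Merged: [1, 4]
Compare 6 vs 8: take 6 from left. Merged: [1, 4, 6]
Compare 12 vs 8: take 8 from right. Merged: [1, 4, 6, 8]
Compare 12 vs 13: take 12 from left. Merged: [1, 4, 6, 8, 12]
Append remaining from right: [13]. Merged: [1, 4, 6, 8, 12, 13]

Final merged array: [1, 4, 6, 8, 12, 13]
Total comparisons: 5

The merged array is [1, 4, 6, 8, 12, 13], requiring 5 comparisons. The merge step runs in O(n) time where n is the total number of elements.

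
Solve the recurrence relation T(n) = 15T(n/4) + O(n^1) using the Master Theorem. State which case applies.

Master Theorem for T(n) = 15T(n/4) + O(n^1):

a = 15, b = 4, c = 1
log_b(a) = log_4(15) = 1.9534

Case 1: c = 1 < log_4(15) = 1.9534
T(n) = O(n^(log_4 15))

For T(n) = 15T(n/4) + O(n^1): log_4(15) = 1.9534. This is Case 1 of the Master Theorem (c < log_b(a), work dominated by leaves), giving O(n^(log_4 15)).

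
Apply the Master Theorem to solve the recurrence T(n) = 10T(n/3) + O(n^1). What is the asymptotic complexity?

Master Theorem for T(n) = 10T(n/3) + O(n^1):

a = 10, b = 3, c = 1
log_b(a) = log_3(10) = 2.0959

Case 1: c = 1 < log_3(10) = 2.0959
T(n) = O(n^(log_3 10))

For T(n) = 10T(n/3) + O(n^1): log_3(10) = 2.0959. This is Case 1 of the Master Theorem (c < log_b(a), work dominated by leaves), giving O(n^(log_3 10)).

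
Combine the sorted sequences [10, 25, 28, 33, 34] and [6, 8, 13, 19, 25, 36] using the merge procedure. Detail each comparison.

Merging process:

Compare 10 vs 6: take 6 from right. Merged: [6]
Compare 10 vs 8: take 8 from right. Merged: [6, 8]
Compare 10 vs 13: take 10 from left. Merged: [6, 8, 10]
Compare 25 vs 13: take 13 from right. Merged: [6, 8, 10, 13]
Compare 25 vs 19: take 19 from right. Merged: [6, 8, 10, 13, 19]
Compare 25 vs 25: take 25 from left. Merged: [6, 8, 10, 13, 19, 25]
Compare 28 vs 25: take 25 from right. Merged: [6, 8, 10, 13, 19, 25, 25]
Compare 28 vs 36: take 28 from left. Merged: [6, 8, 10, 13, 19, 25, 25, 28]
Compare 33 vs 36: take 33 from left. Merged: [6, 8, 10, 13, 19, 25, 25, 28, 33]
Compare 34 vs 36: take 34 from left. Merged: [6, 8, 10, 13, 19, 25, 25, 28, 33, 34]
Append remaining from right: [36]. Merged: [6, 8, 10, 13, 19, 25, 25, 28, 33, 34, 36]

Final merged array: [6, 8, 10, 13, 19, 25, 25, 28, 33, 34, 36]
Total comparisons: 10

The merged array is [6, 8, 10, 13, 19, 25, 25, 28, 33, 34, 36], requiring 10 comparisons. The merge step runs in O(n) time where n is the total number of elements.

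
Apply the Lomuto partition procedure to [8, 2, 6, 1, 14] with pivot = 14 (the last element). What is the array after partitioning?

Lomuto partition with pivot = 14:

Initial array: [8, 2, 6, 1, 14]

arr[0]=8 <= 14: swap with position 0, array becomes [8, 2, 6, 1, 14]
arr[1]=2 <= 14: swap with position 1, array becomes [8, 2, 6, 1, 14]
arr[2]=6 <= 14: swap with position 2, array becomes [8, 2, 6, 1, 14]
arr[3]=1 <= 14: swap with position 3, array becomes [8, 2, 6, 1, 14]

Place pivot at position 4: [8, 2, 6, 1, 14]
Pivot position: 4

After partitioning with pivot 14, the array becomes [8, 2, 6, 1, 14]. The pivot is placed at index 4. All elements to the left of the pivot are <= 14, and all elements to the right are > 14.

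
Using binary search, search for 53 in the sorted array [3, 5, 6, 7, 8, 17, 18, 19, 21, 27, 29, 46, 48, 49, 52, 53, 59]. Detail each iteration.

Binary search for 53 in [3, 5, 6, 7, 8, 17, 18, 19, 21, 27, 29, 46, 48, 49, 52, 53, 59]:

lo=0, hi=16, mid=8, arr[mid]=21 -> 21 < 53, search right half
lo=9, hi=16, mid=12, arr[mid]=48 -> 48 < 53, search right half
lo=13, hi=16, mid=14, arr[mid]=52 -> 52 < 53, search right half
lo=15, hi=16, mid=15, arr[mid]=53 -> Found target at index 15!

Binary search finds 53 at index 15 after 4 comparisons. The search repeatedly halves the search space by comparing with the middle element.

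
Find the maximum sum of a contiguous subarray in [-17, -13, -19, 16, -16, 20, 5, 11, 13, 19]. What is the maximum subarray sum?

Using Kadane's algorithm on [-17, -13, -19, 16, -16, 20, 5, 11, 13, 19]:

Scanning through the array:
Position 1 (value -13): max_ending_here = -13, max_so_far = -13
Position 2 (value -19): max_ending_here = -19, max_so_far = -13
Position 3 (value 16): max_ending_here = 16, max_so_far = 16
Position 4 (value -16): max_ending_here = 0, max_so_far = 16
Position 5 (value 20): max_ending_here = 20, max_so_far = 20
Position 6 (value 5): max_ending_here = 25, max_so_far = 25
Position 7 (value 11): max_ending_here = 36, max_so_far = 36
Position 8 (value 13): max_ending_here = 49, max_so_far = 49
Position 9 (value 19): max_ending_here = 68, max_so_far = 68

Maximum subarray: [16, -16, 20, 5, 11, 13, 19]
Maximum sum: 68

The maximum subarray is [16, -16, 20, 5, 11, 13, 19] with sum 68. This subarray runs from index 3 to index 9.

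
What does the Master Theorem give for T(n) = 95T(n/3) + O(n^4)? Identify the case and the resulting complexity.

Master Theorem for T(n) = 95T(n/3) + O(n^4):

a = 95, b = 3, c = 4
log_b(a) = log_3(95) = 4.1451

Case 1: c = 4 < log_3(95) = 4.1451
T(n) = O(n^(log_3 95))

For T(n) = 95T(n/3) + O(n^4): log_3(95) = 4.1451. This is Case 1 of the Master Theorem (c < log_b(a), work dominated by leaves), giving O(n^(log_3 95)).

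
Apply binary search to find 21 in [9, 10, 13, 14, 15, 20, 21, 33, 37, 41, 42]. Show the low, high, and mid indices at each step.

Binary search for 21 in [9, 10, 13, 14, 15, 20, 21, 33, 37, 41, 42]:

lo=0, hi=10, mid=5, arr[mid]=20 -> 20 < 21, search right half
lo=6, hi=10, mid=8, arr[mid]=37 -> 37 > 21, search left half
lo=6, hi=7, mid=6, arr[mid]=21 -> Found target at index 6!

Binary search finds 21 at index 6 after 3 comparisons. The search repeatedly halves the search space by comparing with the middle element.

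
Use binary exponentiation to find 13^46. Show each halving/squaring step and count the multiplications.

Computing 13^46 by squaring (build up from 13^1; each line after the first costs one multiplication):

13^1 = 13
13^2 = (13^1)^2 = 13^2 = 169
13^4 = (13^2)^2 = 169^2 = 28561
13^5 = 13 * 13^4 = 13 * 28561 = 371293
13^10 = (13^5)^2 = 371293^2 = 137858491849
13^11 = 13 * 13^10 = 13 * 137858491849 = 1792160394037
13^22 = (13^11)^2 = 1792160394037^2 = 3211838877954855105157369
13^23 = 13 * 13^22 = 13 * 3211838877954855105157369 = 41753905413413116367045797
13^46 = (13^23)^2 = 41753905413413116367045797^2 = 1743388617272249143997555461487119439669521095365209

Result: 1743388617272249143997555461487119439669521095365209
Multiplications needed: 8 (8 lines after 13^1)

13^46 = 1743388617272249143997555461487119439669521095365209. Using exponentiation by squaring, this requires 8 multiplications. The key idea: if the exponent is even, square the half-power; if odd, multiply by the base once.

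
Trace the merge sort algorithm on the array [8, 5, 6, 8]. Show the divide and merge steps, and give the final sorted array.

Merge sort trace:

Split: [8, 5, 6, 8] -> [8, 5] and [6, 8]
  Split: [8, 5] -> [8] and [5]
  Merge: [8] + [5] -> [5, 8]
  Split: [6, 8] -> [6] and [8]
  Merge: [6] + [8] -> [6, 8]
Merge: [5, 8] + [6, 8] -> [5, 6, 8, 8]

Final sorted array: [5, 6, 8, 8]

The merge sort proceeds by recursively splitting the array and merging sorted halves.
After all merges, the sorted array is [5, 6, 8, 8].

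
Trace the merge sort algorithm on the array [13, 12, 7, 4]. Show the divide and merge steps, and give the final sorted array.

Merge sort trace:

Split: [13, 12, 7, 4] -> [13, 12] and [7, 4]
  Split: [13, 12] -> [13] and [12]
  Merge: [13] + [12] -> [12, 13]
  Split: [7, 4] -> [7] and [4]
  Merge: [7] + [4] -> [4, 7]
Merge: [12, 13] + [4, 7] -> [4, 7, 12, 13]

Final sorted array: [4, 7, 12, 13]

The merge sort proceeds by recursively splitting the array and merging sorted halves.
After all merges, the sorted array is [4, 7, 12, 13].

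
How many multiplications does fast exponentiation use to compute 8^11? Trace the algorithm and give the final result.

Computing 8^11 by squaring (build up from 8^1; each line after the first costs one multiplication):

8^1 = 8
8^2 = (8^1)^2 = 8^2 = 64
8^4 = (8^2)^2 = 64^2 = 4096
8^5 = 8 * 8^4 = 8 * 4096 = 32768
8^10 = (8^5)^2 = 32768^2 = 1073741824
8^11 = 8 * 8^10 = 8 * 1073741824 = 8589934592

Result: 8589934592
Multiplications needed: 5 (5 lines after 8^1)

8^11 = 8589934592. Using exponentiation by squaring, this requires 5 multiplications. The key idea: if the exponent is even, square the half-power; if odd, multiply by the base once.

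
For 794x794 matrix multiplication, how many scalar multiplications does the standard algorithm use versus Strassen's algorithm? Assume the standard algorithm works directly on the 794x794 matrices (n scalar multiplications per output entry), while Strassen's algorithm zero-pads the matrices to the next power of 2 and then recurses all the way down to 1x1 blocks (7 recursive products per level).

Matrix multiplication for 794x794 matrices:

Strassen's algorithm requires power-of-2 dimensions. Pad 794x794 to 1024x1024 (next power of 2).

Standard algorithm: 794^3 = 500566184 multiplications
Strassen's algorithm: 7^(log2(1024)) = 7^10 = 282475249 multiplications
Savings: 500566184 - 282475249 = 218090935 multiplications

Standard: 500566184 multiplications (794^3). Strassen: 282475249 multiplications (7^10, after padding to 1024x1024). Strassen reduces 8 recursive multiplications to 7 at each level.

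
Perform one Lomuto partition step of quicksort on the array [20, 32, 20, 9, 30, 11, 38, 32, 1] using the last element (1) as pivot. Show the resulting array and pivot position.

Lomuto partition with pivot = 1:

Initial array: [20, 32, 20, 9, 30, 11, 38, 32, 1]

arr[0]=20 > 1: no swap
arr[1]=32 > 1: no swap
arr[2]=20 > 1: no swap
arr[3]=9 > 1: no swap
arr[4]=30 > 1: no swap
arr[5]=11 > 1: no swap
arr[6]=38 > 1: no swap
arr[7]=32 > 1: no swap

Place pivot at position 0: [1, 32, 20, 9, 30, 11, 38, 32, 20]
Pivot position: 0

After partitioning with pivot 1, the array becomes [1, 32, 20, 9, 30, 11, 38, 32, 20]. The pivot is placed at index 0. All elements to the left of the pivot are <= 1, and all elements to the right are > 1.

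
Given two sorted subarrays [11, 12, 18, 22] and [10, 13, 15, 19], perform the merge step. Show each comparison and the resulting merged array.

Merging process:

Compare 11 vs 10: take 10 from right. Merged: [10]
Compare 11 vs 13: take 11 from left. Merged: [10, 11]
Compare 12 vs 13: take 12 from left. Merged: [10, 11, 12]
Compare 18 vs 13: take 13 from right. Merged: [10, 11, 12, 13]
Compare 18 vs 15: take 15 from right. Merged: [10, 11, 12, 13, 15]
Compare 18 vs 19: take 18 from left. Merged: [10, 11, 12, 13, 15, 18]
Compare 22 vs 19: take 19 from right. Merged: [10, 11, 12, 13, 15, 18, 19]
Append remaining from left: [22]. Merged: [10, 11, 12, 13, 15, 18, 19, 22]

Final merged array: [10, 11, 12, 13, 15, 18, 19, 22]
Total comparisons: 7

The merged array is [10, 11, 12, 13, 15, 18, 19, 22], requiring 7 comparisons. The merge step runs in O(n) time where n is the total number of elements.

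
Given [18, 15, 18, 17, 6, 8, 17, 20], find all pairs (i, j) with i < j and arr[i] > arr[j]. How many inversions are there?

Finding inversions in [18, 15, 18, 17, 6, 8, 17, 20]:

(0, 1): arr[0]=18 > arr[1]=15
(0, 3): arr[0]=18 > arr[3]=17
(0, 4): arr[0]=18 > arr[4]=6
(0, 5): arr[0]=18 > arr[5]=8
(0, 6): arr[0]=18 > arr[6]=17
(1, 4): arr[1]=15 > arr[4]=6
(1, 5): arr[1]=15 > arr[5]=8
(2, 3): arr[2]=18 > arr[3]=17
(2, 4): arr[2]=18 > arr[4]=6
(2, 5): arr[2]=18 > arr[5]=8
(2, 6): arr[2]=18 > arr[6]=17
(3, 4): arr[3]=17 > arr[4]=6
(3, 5): arr[3]=17 > arr[5]=8

Total inversions: 13

The array has 13 inversion(s): (0,1), (0,3), (0,4), (0,5), (0,6), (1,4), (1,5), (2,3), (2,4), (2,5), (2,6), (3,4), (3,5). Each pair (i,j) satisfies i < j and arr[i] > arr[j].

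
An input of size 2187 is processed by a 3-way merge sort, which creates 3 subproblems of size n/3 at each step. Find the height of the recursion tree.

For divide and conquer with division factor 3:

Problem sizes at each level:
Level 0: 2187
Level 1: 729
Level 2: 243
Level 3: 81
Level 4: 27
Level 5: 9
Level 6: 3
Level 7: 1

The root is level 0 and the size-1 base case is level 7 (the tree spans levels 0 through 7, i.e. 8 levels counting the root), so the depth is the number of divisions: log_3(2187) = 7

The recursion tree depth is log_3(2187) = 7. At each level, the problem size is divided by 3, so it takes 7 divisions to reduce to a base case of size 1. The algorithm makes 3 recursive calls at each level.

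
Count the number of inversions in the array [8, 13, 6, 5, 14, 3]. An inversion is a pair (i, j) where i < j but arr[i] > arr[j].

Finding inversions in [8, 13, 6, 5, 14, 3]:

(0, 2): arr[0]=8 > arr[2]=6
(0, 3): arr[0]=8 > arr[3]=5
(0, 5): arr[0]=8 > arr[5]=3
(1, 2): arr[1]=13 > arr[2]=6
(1, 3): arr[1]=13 > arr[3]=5
(1, 5): arr[1]=13 > arr[5]=3
(2, 3): arr[2]=6 > arr[3]=5
(2, 5): arr[2]=6 > arr[5]=3
(3, 5): arr[3]=5 > arr[5]=3
(4, 5): arr[4]=14 > arr[5]=3

Total inversions: 10

The array has 10 inversion(s): (0,2), (0,3), (0,5), (1,2), (1,3), (1,5), (2,3), (2,5), (3,5), (4,5). Each pair (i,j) satisfies i < j and arr[i] > arr[j].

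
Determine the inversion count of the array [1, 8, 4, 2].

Finding inversions in [1, 8, 4, 2]:

(1, 2): arr[1]=8 > arr[2]=4
(1, 3): arr[1]=8 > arr[3]=2
(2, 3): arr[2]=4 > arr[3]=2

Total inversions: 3

The array has 3 inversion(s): (1,2), (1,3), (2,3). Each pair (i,j) satisfies i < j and arr[i] > arr[j].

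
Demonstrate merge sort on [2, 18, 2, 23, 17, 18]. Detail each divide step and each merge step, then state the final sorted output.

Merge sort trace:

Split: [2, 18, 2, 23, 17, 18] -> [2, 18, 2] and [23, 17, 18]
  Split: [2, 18, 2] -> [2] and [18, 2]
    Split: [18, 2] -> [18] and [2]
    Merge: [18] + [2] -> [2, 18]
  Merge: [2] + [2, 18] -> [2, 2, 18]
  Split: [23, 17, 18] -> [23] and [17, 18]
    Split: [17, 18] -> [17] and [18]
    Merge: [17] + [18] -> [17, 18]
  Merge: [23] + [17, 18] -> [17, 18, 23]
Merge: [2, 2, 18] + [17, 18, 23] -> [2, 2, 17, 18, 18, 23]

Final sorted array: [2, 2, 17, 18, 18, 23]

The merge sort proceeds by recursively splitting the array and merging sorted halves.
After all merges, the sorted array is [2, 2, 17, 18, 18, 23].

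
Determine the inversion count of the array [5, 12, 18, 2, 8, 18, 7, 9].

Finding inversions in [5, 12, 18, 2, 8, 18, 7, 9]:

(0, 3): arr[0]=5 > arr[3]=2
(1, 3): arr[1]=12 > arr[3]=2
(1, 4): arr[1]=12 > arr[4]=8
(1, 6): arr[1]=12 > arr[6]=7
(1, 7): arr[1]=12 > arr[7]=9
(2, 3): arr[2]=18 > arr[3]=2
(2, 4): arr[2]=18 > arr[4]=8
(2, 6): arr[2]=18 > arr[6]=7
(2, 7): arr[2]=18 > arr[7]=9
(4, 6): arr[4]=8 > arr[6]=7
(5, 6): arr[5]=18 > arr[6]=7
(5, 7): arr[5]=18 > arr[7]=9

Total inversions: 12

The array has 12 inversion(s): (0,3), (1,3), (1,4), (1,6), (1,7), (2,3), (2,4), (2,6), (2,7), (4,6), (5,6), (5,7). Each pair (i,j) satisfies i < j and arr[i] > arr[j].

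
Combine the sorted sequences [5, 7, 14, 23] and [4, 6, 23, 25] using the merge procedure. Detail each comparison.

Merging process:

Compare 5 vs 4: take 4 from right. Merged: [4]
Compare 5 vs 6: take 5 from left. Merged: [4, 5]
Compare 7 vs 6: take 6 from right. Merged: [4, 5, 6]
Compare 7 vs 23: take 7 from left. Merged: [4, 5, 6, 7]
Compare 14 vs 23: take 14 from left. Merged: [4, 5, 6, 7, 14]
Compare 23 vs 23: take 23 from left. Merged: [4, 5, 6, 7, 14, 23]
Append remaining from right: [23, 25]. Merged: [4, 5, 6, 7, 14, 23, 23, 25]

Final merged array: [4, 5, 6, 7, 14, 23, 23, 25]
Total comparisons: 6

The merged array is [4, 5, 6, 7, 14, 23, 23, 25], requiring 6 comparisons. The merge step runs in O(n) time where n is the total number of elements.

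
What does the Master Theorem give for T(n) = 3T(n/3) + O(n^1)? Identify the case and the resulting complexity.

Master Theorem for T(n) = 3T(n/3) + O(n^1):

a = 3, b = 3, c = 1
log_b(a) = log_3(3) = 1.0000

Case 2: c = 1 = log_3(3) = 1.0000
T(n) = O(n^1 log n) = O(n log n)

For T(n) = 3T(n/3) + O(n^1): log_3(3) = 1.0000. This is Case 2 of the Master Theorem (c = log_b(a), equal work at all levels), giving O(n log n).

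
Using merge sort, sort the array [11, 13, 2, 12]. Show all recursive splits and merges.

Merge sort trace:

Split: [11, 13, 2, 12] -> [11, 13] and [2, 12]
  Split: [11, 13] -> [11] and [13]
  Merge: [11] + [13] -> [11, 13]
  Split: [2, 12] -> [2] and [12]
  Merge: [2] + [12] -> [2, 12]
Merge: [11, 13] + [2, 12] -> [2, 11, 12, 13]

Final sorted array: [2, 11, 12, 13]

The merge sort proceeds by recursively splitting the array and merging sorted halves.
After all merges, the sorted array is [2, 11, 12, 13].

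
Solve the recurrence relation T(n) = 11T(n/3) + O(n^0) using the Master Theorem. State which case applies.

Master Theorem for T(n) = 11T(n/3) + O(n^0):

a = 11, b = 3, c = 0
log_b(a) = log_3(11) = 2.1827

Case 1: c = 0 < log_3(11) = 2.1827
T(n) = O(n^(log_3 11))

For T(n) = 11T(n/3) + O(n^0): log_3(11) = 2.1827. This is Case 1 of the Master Theorem (c < log_b(a), work dominated by leaves), giving O(n^(log_3 11)).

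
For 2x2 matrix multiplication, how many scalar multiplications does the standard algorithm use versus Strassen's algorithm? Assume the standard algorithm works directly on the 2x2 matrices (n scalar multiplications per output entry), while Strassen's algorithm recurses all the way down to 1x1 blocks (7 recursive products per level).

Matrix multiplication for 2x2 matrices:

Standard algorithm: 2^3 = 8 multiplications
Strassen's algorithm: 7^(log2(2)) = 7^1 = 7 multiplications
Savings: 8 - 7 = 1 multiplications

Standard: 8 multiplications (2^3). Strassen: 7 multiplications (7^1). Strassen reduces 8 recursive multiplications to 7 at each level.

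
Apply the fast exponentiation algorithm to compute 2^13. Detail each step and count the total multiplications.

Computing 2^13 by squaring (build up from 2^1; each line after the first costs one multiplication):

2^1 = 2
2^2 = (2^1)^2 = 2^2 = 4
2^3 = 2 * 2^2 = 2 * 4 = 8
2^6 = (2^3)^2 = 8^2 = 64
2^12 = (2^6)^2 = 64^2 = 4096
2^13 = 2 * 2^12 = 2 * 4096 = 8192

Result: 8192
Multiplications needed: 5 (5 lines after 2^1)

2^13 = 8192. Using exponentiation by squaring, this requires 5 multiplications. The key idea: if the exponent is even, square the half-power; if odd, multiply by the base once.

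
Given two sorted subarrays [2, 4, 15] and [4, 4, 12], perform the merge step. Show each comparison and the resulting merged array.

Merging process:

Compare 2 vs 4: take 2 from left. Merged: [2]
Compare 4 vs 4: take 4 from left. Merged: [2, 4]
Compare 15 vs 4: take 4 from right. Merged: [2, 4, 4]
Compare 15 vs 4: take 4 from right. Merged: [2, 4, 4, 4]
Compare 15 vs 12: take 12 from right. Merged: [2, 4, 4, 4, 12]
Append remaining from left: [15]. Merged: [2, 4, 4, 4, 12, 15]

Final merged array: [2, 4, 4, 4, 12, 15]
Total comparisons: 5

The merged array is [2, 4, 4, 4, 12, 15], requiring 5 comparisons. The merge step runs in O(n) time where n is the total number of elements.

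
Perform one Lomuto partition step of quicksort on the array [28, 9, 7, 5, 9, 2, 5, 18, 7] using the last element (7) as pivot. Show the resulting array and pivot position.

Lomuto partition with pivot = 7:

Initial array: [28, 9, 7, 5, 9, 2, 5, 18, 7]

arr[0]=28 > 7: no swap
arr[1]=9 > 7: no swap
arr[2]=7 <= 7: swap with position 0, array becomes [7, 9, 28, 5, 9, 2, 5, 18, 7]
arr[3]=5 <= 7: swap with position 1, array becomes [7, 5, 28, 9, 9, 2, 5, 18, 7]
arr[4]=9 > 7: no swap
arr[5]=2 <= 7: swap with position 2, array becomes [7, 5, 2, 9, 9, 28, 5, 18, 7]
arr[6]=5 <= 7: swap with position 3, array becomes [7, 5, 2, 5, 9, 28, 9, 18, 7]
arr[7]=18 > 7: no swap

Place pivot at position 4: [7, 5, 2, 5, 7, 28, 9, 18, 9]
Pivot position: 4

After partitioning with pivot 7, the array becomes [7, 5, 2, 5, 7, 28, 9, 18, 9]. The pivot is placed at index 4. All elements to the left of the pivot are <= 7, and all elements to the right are > 7.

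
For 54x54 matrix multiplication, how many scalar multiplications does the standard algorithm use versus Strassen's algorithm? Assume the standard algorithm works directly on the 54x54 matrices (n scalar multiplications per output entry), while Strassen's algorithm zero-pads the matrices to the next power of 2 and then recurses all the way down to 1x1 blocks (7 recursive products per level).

Matrix multiplication for 54x54 matrices:

Strassen's algorithm requires power-of-2 dimensions. Pad 54x54 to 64x64 (next power of 2).

Standard algorithm: 54^3 = 157464 multiplications
Strassen's algorithm: 7^(log2(64)) = 7^6 = 117649 multiplications
Savings: 157464 - 117649 = 39815 multiplications

Standard: 157464 multiplications (54^3). Strassen: 117649 multiplications (7^6, after padding to 64x64). Strassen reduces 8 recursive multiplications to 7 at each level.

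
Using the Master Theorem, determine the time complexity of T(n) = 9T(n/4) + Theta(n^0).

Master Theorem for T(n) = 9T(n/4) + O(n^0):

a = 9, b = 4, c = 0
log_b(a) = log_4(9) = 1.5850

Case 1: c = 0 < log_4(9) = 1.5850
T(n) = O(n^(log_4 9))

For T(n) = 9T(n/4) + O(n^0): log_4(9) = 1.5850. This is Case 1 of the Master Theorem (c < log_b(a), work dominated by leaves), giving O(n^(log_4 9)).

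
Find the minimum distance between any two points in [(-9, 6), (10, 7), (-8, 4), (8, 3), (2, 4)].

Computing all pairwise distances among 5 points:

d((-9, 6), (10, 7)) = 19.0263
d((-9, 6), (-8, 4)) = 2.2361 <-- minimum
d((-9, 6), (8, 3)) = 17.2627
d((-9, 6), (2, 4)) = 11.1803
d((10, 7), (-8, 4)) = 18.2483
d((10, 7), (8, 3)) = 4.4721
d((10, 7), (2, 4)) = 8.544
d((-8, 4), (8, 3)) = 16.0312
d((-8, 4), (2, 4)) = 10.0
d((8, 3), (2, 4)) = 6.0828

Closest pair: (-9, 6) and (-8, 4) with distance 2.2361

The closest pair is (-9, 6) and (-8, 4) with Euclidean distance 2.2361. For 5 points, brute-force pairwise comparison is shown above. For large n, the divide-and-conquer algorithm (sort by x, recurse on halves, check the dividing strip) achieves O(n log n).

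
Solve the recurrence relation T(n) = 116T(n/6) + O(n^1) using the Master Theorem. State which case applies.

Master Theorem for T(n) = 116T(n/6) + O(n^1):

a = 116, b = 6, c = 1
log_b(a) = log_6(116) = 2.6530

Case 1: c = 1 < log_6(116) = 2.6530
T(n) = O(n^(log_6 116))

For T(n) = 116T(n/6) + O(n^1): log_6(116) = 2.6530. This is Case 1 of the Master Theorem (c < log_b(a), work dominated by leaves), giving O(n^(log_6 116)).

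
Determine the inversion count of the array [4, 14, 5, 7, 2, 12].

Finding inversions in [4, 14, 5, 7, 2, 12]:

(0, 4): arr[0]=4 > arr[4]=2
(1, 2): arr[1]=14 > arr[2]=5
(1, 3): arr[1]=14 > arr[3]=7
(1, 4): arr[1]=14 > arr[4]=2
(1, 5): arr[1]=14 > arr[5]=12
(2, 4): arr[2]=5 > arr[4]=2
(3, 4): arr[3]=7 > arr[4]=2

Total inversions: 7

The array has 7 inversion(s): (0,4), (1,2), (1,3), (1,4), (1,5), (2,4), (3,4). Each pair (i,j) satisfies i < j and arr[i] > arr[j].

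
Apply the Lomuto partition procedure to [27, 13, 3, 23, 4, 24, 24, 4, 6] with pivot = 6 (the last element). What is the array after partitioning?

Lomuto partition with pivot = 6:

Initial array: [27, 13, 3, 23, 4, 24, 24, 4, 6]

arr[0]=27 > 6: no swap
arr[1]=13 > 6: no swap
arr[2]=3 <= 6: swap with position 0, array becomes [3, 13, 27, 23, 4, 24, 24, 4, 6]
arr[3]=23 > 6: no swap
arr[4]=4 <= 6: swap with position 1, array becomes [3, 4, 27, 23, 13, 24, 24, 4, 6]
arr[5]=24 > 6: no swap
arr[6]=24 > 6: no swap
arr[7]=4 <= 6: swap with position 2, array becomes [3, 4, 4, 23, 13, 24, 24, 27, 6]

Place pivot at position 3: [3, 4, 4, 6, 13, 24, 24, 27, 23]
Pivot position: 3

After partitioning with pivot 6, the array becomes [3, 4, 4, 6, 13, 24, 24, 27, 23]. The pivot is placed at index 3. All elements to the left of the pivot are <= 6, and all elements to the right are > 6.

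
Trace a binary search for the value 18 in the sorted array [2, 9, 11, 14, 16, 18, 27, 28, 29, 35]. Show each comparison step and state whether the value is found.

Binary search for 18 in [2, 9, 11, 14, 16, 18, 27, 28, 29, 35]:

lo=0, hi=9, mid=4, arr[mid]=16 -> 16 < 18, search right half
lo=5, hi=9, mid=7, arr[mid]=28 -> 28 > 18, search left half
lo=5, hi=6, mid=5, arr[mid]=18 -> Found target at index 5!

Binary search finds 18 at index 5 after 3 comparisons. The search repeatedly halves the search space by comparing with the middle element.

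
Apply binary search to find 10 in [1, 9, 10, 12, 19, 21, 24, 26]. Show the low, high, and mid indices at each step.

Binary search for 10 in [1, 9, 10, 12, 19, 21, 24, 26]:

lo=0, hi=7, mid=3, arr[mid]=12 -> 12 > 10, search left half
lo=0, hi=2, mid=1, arr[mid]=9 -> 9 < 10, search right half
lo=2, hi=2, mid=2, arr[mid]=10 -> Found target at index 2!

Binary search finds 10 at index 2 after 3 comparisons. The search repeatedly halves the search space by comparing with the middle element.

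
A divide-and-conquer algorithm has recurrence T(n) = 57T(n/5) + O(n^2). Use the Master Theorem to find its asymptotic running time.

Master Theorem for T(n) = 57T(n/5) + O(n^2):

a = 57, b = 5, c = 2
log_b(a) = log_5(57) = 2.5121

Case 1: c = 2 < log_5(57) = 2.5121
T(n) = O(n^(log_5 57))

For T(n) = 57T(n/5) + O(n^2): log_5(57) = 2.5121. This is Case 1 of the Master Theorem (c < log_b(a), work dominated by leaves), giving O(n^(log_5 57)).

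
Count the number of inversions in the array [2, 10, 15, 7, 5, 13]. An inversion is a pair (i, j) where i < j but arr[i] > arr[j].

Finding inversions in [2, 10, 15, 7, 5, 13]:

(1, 3): arr[1]=10 > arr[3]=7
(1, 4): arr[1]=10 > arr[4]=5
(2, 3): arr[2]=15 > arr[3]=7
(2, 4): arr[2]=15 > arr[4]=5
(2, 5): arr[2]=15 > arr[5]=13
(3, 4): arr[3]=7 > arr[4]=5

Total inversions: 6

The array has 6 inversion(s): (1,3), (1,4), (2,3), (2,4), (2,5), (3,4). Each pair (i,j) satisfies i < j and arr[i] > arr[j].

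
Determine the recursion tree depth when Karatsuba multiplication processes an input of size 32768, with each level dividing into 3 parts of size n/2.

For divide and conquer with division factor 2:

Problem sizes at each level:
Level 0: 32768
Level 1: 16384
Level 2: 8192
Level 3: 4096
Level 4: 2048
Level 5: 1024
Level 6: 512
Level 7: 256
Level 8: 128
Level 9: 64
Level 10: 32
Level 11: 16
Level 12: 8
Level 13: 4
Level 14: 2
Level 15: 1

The root is level 0 and the size-1 base case is level 15 (the tree spans levels 0 through 15, i.e. 16 levels counting the root), so the depth is the number of divisions: log_2(32768) = 15

The recursion tree depth is log_2(32768) = 15. At each level, the problem size is divided by 2, so it takes 15 divisions to reduce to a base case of size 1. The algorithm makes 3 recursive calls at each level.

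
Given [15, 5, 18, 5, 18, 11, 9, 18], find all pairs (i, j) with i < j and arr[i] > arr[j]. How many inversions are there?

Finding inversions in [15, 5, 18, 5, 18, 11, 9, 18]:

(0, 1): arr[0]=15 > arr[1]=5
(0, 3): arr[0]=15 > arr[3]=5
(0, 5): arr[0]=15 > arr[5]=11
(0, 6): arr[0]=15 > arr[6]=9
(2, 3): arr[2]=18 > arr[3]=5
(2, 5): arr[2]=18 > arr[5]=11
(2, 6): arr[2]=18 > arr[6]=9
(4, 5): arr[4]=18 > arr[5]=11
(4, 6): arr[4]=18 > arr[6]=9
(5, 6): arr[5]=11 > arr[6]=9

Total inversions: 10

The array has 10 inversion(s): (0,1), (0,3), (0,5), (0,6), (2,3), (2,5), (2,6), (4,5), (4,6), (5,6). Each pair (i,j) satisfies i < j and arr[i] > arr[j].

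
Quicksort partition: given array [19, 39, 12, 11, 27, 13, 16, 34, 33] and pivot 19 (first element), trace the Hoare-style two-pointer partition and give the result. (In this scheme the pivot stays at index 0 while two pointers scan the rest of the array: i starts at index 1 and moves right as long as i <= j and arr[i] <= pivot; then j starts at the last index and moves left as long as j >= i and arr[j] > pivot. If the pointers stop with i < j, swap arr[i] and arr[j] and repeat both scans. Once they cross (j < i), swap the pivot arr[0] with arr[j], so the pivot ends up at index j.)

Hoare-style two-pointer partition with pivot = 19:

Initial array: [19, 39, 12, 11, 27, 13, 16, 34, 33]

Pointers start at i = 1, j = 8.
i stops at index 1 (arr[1]=39 > 19), j stops at index 6 (arr[6]=16 <= 19): swap arr[1] and arr[6], array becomes [19, 16, 12, 11, 27, 13, 39, 34, 33]
i stops at index 4 (arr[4]=27 > 19), j stops at index 5 (arr[5]=13 <= 19): swap arr[4] and arr[5], array becomes [19, 16, 12, 11, 13, 27, 39, 34, 33]
i ends at 5, j ends at 4: the pointers have crossed (j < i), so scanning stops.

Swap pivot arr[0] with arr[4] to place pivot at position 4: [13, 16, 12, 11, 19, 27, 39, 34, 33]
Pivot position: 4

After partitioning with pivot 19, the array becomes [13, 16, 12, 11, 19, 27, 39, 34, 33]. The pivot is placed at index 4. All elements to the left of the pivot are <= 19, and all elements to the right are > 19.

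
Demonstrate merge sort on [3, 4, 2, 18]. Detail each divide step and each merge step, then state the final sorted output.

Merge sort trace:

Split: [3, 4, 2, 18] -> [3, 4] and [2, 18]
  Split: [3, 4] -> [3] and [4]
  Merge: [3] + [4] -> [3, 4]
  Split: [2, 18] -> [2] and [18]
  Merge: [2] + [18] -> [2, 18]
Merge: [3, 4] + [2, 18] -> [2, 3, 4, 18]

Final sorted array: [2, 3, 4, 18]

The merge sort proceeds by recursively splitting the array and merging sorted halves.
After all merges, the sorted array is [2, 3, 4, 18].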